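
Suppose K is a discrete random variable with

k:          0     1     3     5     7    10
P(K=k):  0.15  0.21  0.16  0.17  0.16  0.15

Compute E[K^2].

E[K^2] = Σ k^2·P(K=k)
 = 0·0.15 + 1·0.21 + 9·0.16 + 25·0.17 + 49·0.16 + 100·0.15
 = 0 + 0.21 + 1.44 + 4.25 + 7.84 + 15
 = 28.74

28.74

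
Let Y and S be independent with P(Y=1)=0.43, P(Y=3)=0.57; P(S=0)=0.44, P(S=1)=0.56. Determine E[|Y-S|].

E[|Y-S|] = Σ_y Σ_s |y-s| · P(Y=y)P(S=s)
 = 1·0.1892 + 0·0.2408 + 3·0.2508 + 2·0.3192
 = 0.1892 + 0 + 0.7524 + 0.6384
 = 1.58

1.58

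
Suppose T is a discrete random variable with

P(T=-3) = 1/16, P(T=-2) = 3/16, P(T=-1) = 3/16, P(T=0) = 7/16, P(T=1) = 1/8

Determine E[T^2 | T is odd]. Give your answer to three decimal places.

P(T is odd) = 1/16 + 3/16 + 1/8 = 3/8.
E[T^2 | T is odd] = [9·1/16 + 1·3/16 + 1·1/8] / (3/8)
 = 7/8 / (3/8)
 = 7/3

2.333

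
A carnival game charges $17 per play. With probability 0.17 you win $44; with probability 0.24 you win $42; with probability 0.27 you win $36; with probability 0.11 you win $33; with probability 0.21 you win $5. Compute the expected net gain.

E[payout] = 44·0.17 + 42·0.24 + 36·0.27 + 33·0.11 + 5·0.21
 = 7.48 + 10.08 + 9.72 + 3.63 + 1.05
 = 31.96
Net = 31.96 - 17 = 14.96

14.96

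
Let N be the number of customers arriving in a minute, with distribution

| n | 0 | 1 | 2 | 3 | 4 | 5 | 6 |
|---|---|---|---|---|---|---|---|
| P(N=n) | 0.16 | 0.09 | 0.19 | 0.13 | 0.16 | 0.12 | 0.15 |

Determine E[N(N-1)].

E[N(N-1)] = Σ n(n-1)·P(N=n)
 = 0·0.16 + 0·0.09 + 2·0.19 + 6·0.13 + 12·0.16 + 20·0.12 + 30·0.15
 = 0 + 0 + 0.38 + 0.78 + 1.92 + 2.4 + 4.5
 = 9.98

9.98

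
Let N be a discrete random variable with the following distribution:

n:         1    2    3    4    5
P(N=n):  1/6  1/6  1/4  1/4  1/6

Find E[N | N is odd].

P(N is odd) = 1/6 + 1/4 + 1/6 = 7/12.
E[N | N is odd] = [1·1/6 + 3·1/4 + 5·1/6] / (7/12)
 = 7/4 / (7/12)
 = 3

3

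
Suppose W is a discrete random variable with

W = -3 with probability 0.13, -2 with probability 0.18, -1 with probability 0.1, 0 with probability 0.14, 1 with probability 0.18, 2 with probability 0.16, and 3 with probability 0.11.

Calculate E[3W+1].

0.94

E[3W+1] = Σ (3w+1)·P(W=w)
 = (-8)·0.13 + (-5)·0.18 + (-2)·0.1 + 1·0.14 + 4·0.18 + 7·0.16 + 10·0.11
 = (-1.04) + (-0.9) + (-0.2) + 0.14 + 0.72 + 1.12 + 1.1
 = 0.94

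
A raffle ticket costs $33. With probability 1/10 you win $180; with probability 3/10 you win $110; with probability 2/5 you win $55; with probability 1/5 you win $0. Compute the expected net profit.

E[payout] = 180·1/10 + 110·3/10 + 55·2/5 + 0·1/5
 = 18 + 33 + 22 + 0
 = 73
Net = 73 - 33 = 40

40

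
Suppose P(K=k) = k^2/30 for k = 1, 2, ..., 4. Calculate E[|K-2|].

E[|K-2|] = Σ |k-2|·P(K=k)
 = 1·1/30 + 0·2/15 + 1·3/10 + 2·8/15
 = 1/30 + 0 + 3/10 + 16/15
 = 7/5

1.4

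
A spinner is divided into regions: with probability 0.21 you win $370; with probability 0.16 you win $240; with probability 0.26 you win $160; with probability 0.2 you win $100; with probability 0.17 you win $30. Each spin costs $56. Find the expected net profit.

126.8

E[payout] = 370·0.21 + 240·0.16 + 160·0.26 + 100·0.2 + 30·0.17
 = 77.7 + 38.4 + 41.6 + 20 + 5.1
 = 182.8
Net = 182.8 - 56 = 126.8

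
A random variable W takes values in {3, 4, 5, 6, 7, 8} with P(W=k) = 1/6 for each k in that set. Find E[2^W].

84

E[2^W] = Σ 2^w·P(W=w)
 = 8·1/6 + 16·1/6 + 32·1/6 + 64·1/6 + 128·1/6 + 256·1/6
 = 4/3 + 8/3 + 16/3 + 32/3 + 64/3 + 128/3
 = 84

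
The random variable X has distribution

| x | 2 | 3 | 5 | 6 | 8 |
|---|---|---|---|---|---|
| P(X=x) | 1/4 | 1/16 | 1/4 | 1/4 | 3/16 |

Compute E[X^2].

28.8125

E[X^2] = Σ x^2·P(X=x)
 = 4·1/4 + 9·1/16 + 25·1/4 + 36·1/4 + 64·3/16
 = 1 + 9/16 + 25/4 + 9 + 12
 = 461/16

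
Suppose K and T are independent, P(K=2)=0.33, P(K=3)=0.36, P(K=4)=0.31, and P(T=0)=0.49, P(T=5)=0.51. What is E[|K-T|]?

E[|K-T|] = Σ_k Σ_t |k-t| · P(K=k)P(T=t)
 = 2·0.1617 + 3·0.1683 + 3·0.1764 + 2·0.1836 + 4·0.1519 + 1·0.1581
 = 0.3234 + 0.5049 + 0.5292 + 0.3672 + 0.6076 + 0.1581
 = 2.4904

2.4904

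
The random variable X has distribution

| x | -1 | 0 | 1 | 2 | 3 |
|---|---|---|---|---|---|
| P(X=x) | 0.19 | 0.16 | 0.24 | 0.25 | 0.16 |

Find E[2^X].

E[2^X] = Σ 2^x·P(X=x)
 = 0.5·0.19 + 1·0.16 + 2·0.24 + 4·0.25 + 8·0.16
 = 0.095 + 0.16 + 0.48 + 1 + 1.28
 = 3.015

3.015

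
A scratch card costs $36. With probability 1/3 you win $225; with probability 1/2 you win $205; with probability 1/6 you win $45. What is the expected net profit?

E[payout] = 225·1/3 + 205·1/2 + 45·1/6
 = 75 + 205/2 + 15/2
 = 185
Net = 185 - 36 = 149

149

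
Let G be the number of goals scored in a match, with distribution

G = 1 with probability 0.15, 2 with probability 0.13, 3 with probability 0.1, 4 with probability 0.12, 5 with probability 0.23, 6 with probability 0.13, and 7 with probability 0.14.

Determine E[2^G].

E[2^G] = Σ 2^g·P(G=g)
 = 2·0.15 + 4·0.13 + 8·0.1 + 16·0.12 + 32·0.23 + 64·0.13 + 128·0.14
 = 0.3 + 0.52 + 0.8 + 1.92 + 7.36 + 8.32 + 17.92
 = 37.14

37.14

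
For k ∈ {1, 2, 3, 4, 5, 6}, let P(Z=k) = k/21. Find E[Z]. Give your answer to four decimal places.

E[Z] = Σ z·P(Z=z)
 = 1·1/21 + 2·2/21 + 3·1/7 + 4·4/21 + 5·5/21 + 6·2/7
 = 1/21 + 4/21 + 3/7 + 16/21 + 25/21 + 12/7
 = 13/3

4.3333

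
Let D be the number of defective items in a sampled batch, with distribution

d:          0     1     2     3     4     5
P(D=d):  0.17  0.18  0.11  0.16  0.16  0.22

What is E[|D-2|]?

E[|D-2|] = Σ |d-2|·P(D=d)
 = 2·0.17 + 1·0.18 + 0·0.11 + 1·0.16 + 2·0.16 + 3·0.22
 = 0.34 + 0.18 + 0 + 0.16 + 0.32 + 0.66
 = 1.66

1.66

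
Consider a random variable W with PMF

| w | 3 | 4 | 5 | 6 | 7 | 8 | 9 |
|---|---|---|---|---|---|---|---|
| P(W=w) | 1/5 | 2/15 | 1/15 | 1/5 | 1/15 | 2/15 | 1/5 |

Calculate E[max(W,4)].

6.2

E[max(W,4)] = Σ max(w,4)·P(W=w)
 = 4·1/5 + 4·2/15 + 5·1/15 + 6·1/5 + 7·1/15 + 8·2/15 + 9·1/5
 = 4/5 + 8/15 + 1/3 + 6/5 + 7/15 + 16/15 + 9/5
 = 31/5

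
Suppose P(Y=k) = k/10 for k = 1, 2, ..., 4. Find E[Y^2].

E[Y^2] = Σ y^2·P(Y=y)
 = 1·1/10 + 4·1/5 + 9·3/10 + 16·2/5
 = 1/10 + 4/5 + 27/10 + 32/5
 = 10

10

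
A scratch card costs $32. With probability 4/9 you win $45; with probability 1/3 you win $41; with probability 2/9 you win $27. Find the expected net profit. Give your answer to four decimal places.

7.6667

E[payout] = 45·4/9 + 41·1/3 + 27·2/9
 = 20 + 41/3 + 6
 = 119/3
Net = 119/3 - 32 = 23/3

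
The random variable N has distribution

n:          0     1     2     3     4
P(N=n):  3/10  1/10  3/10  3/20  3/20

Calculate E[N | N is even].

P(N is even) = 3/10 + 3/10 + 3/20 = 3/4.
E[N | N is even] = [0·3/10 + 2·3/10 + 4·3/20] / (3/4)
 = 6/5 / (3/4)
 = 8/5

1.6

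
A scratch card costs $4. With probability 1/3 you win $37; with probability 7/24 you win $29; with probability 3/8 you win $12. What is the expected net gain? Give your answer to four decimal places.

E[payout] = 37·1/3 + 29·7/24 + 12·3/8
 = 37/3 + 203/24 + 9/2
 = 607/24
Net = 607/24 - 4 = 511/24

21.2917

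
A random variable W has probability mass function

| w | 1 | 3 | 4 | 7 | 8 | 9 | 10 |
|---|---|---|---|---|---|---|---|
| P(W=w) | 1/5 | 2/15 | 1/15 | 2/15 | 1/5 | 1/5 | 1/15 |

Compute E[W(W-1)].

38.8

E[W(W-1)] = Σ w(w-1)·P(W=w)
 = 0·1/5 + 6·2/15 + 12·1/15 + 42·2/15 + 56·1/5 + 72·1/5 + 90·1/15
 = 0 + 4/5 + 4/5 + 28/5 + 56/5 + 72/5 + 6
 = 194/5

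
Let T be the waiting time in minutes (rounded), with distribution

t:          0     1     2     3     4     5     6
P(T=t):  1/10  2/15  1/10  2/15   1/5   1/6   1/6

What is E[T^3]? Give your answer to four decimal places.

E[T^3] = Σ t^3·P(T=t)
 = 0·1/10 + 1·2/15 + 8·1/10 + 27·2/15 + 64·1/5 + 125·1/6 + 216·1/6
 = 0 + 2/15 + 4/5 + 18/5 + 64/5 + 125/6 + 36
 = 445/6

74.1667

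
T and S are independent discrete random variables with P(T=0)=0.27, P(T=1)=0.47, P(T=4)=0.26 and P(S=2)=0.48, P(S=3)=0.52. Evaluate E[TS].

3.8052

E[TS] = Σ_t Σ_s ts · P(T=t)P(S=s)
 = 0·0.1296 + 0·0.1404 + 2·0.2256 + 3·0.2444 + 8·0.1248 + 12·0.1352
 = 0 + 0 + 0.4512 + 0.7332 + 0.9984 + 1.6224
 = 3.8052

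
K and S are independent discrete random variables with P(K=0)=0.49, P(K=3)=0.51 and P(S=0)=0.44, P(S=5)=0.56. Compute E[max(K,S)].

E[max(K,S)] = Σ_k Σ_s max(k,s) · P(K=k)P(S=s)
 = 0·0.2156 + 5·0.2744 + 3·0.2244 + 5·0.2856
 = 0 + 1.372 + 0.6732 + 1.428
 = 3.4732

3.4732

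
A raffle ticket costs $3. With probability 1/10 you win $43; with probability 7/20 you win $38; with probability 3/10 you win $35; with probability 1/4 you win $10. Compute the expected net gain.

E[payout] = 43·1/10 + 38·7/20 + 35·3/10 + 10·1/4
 = 43/10 + 133/10 + 21/2 + 5/2
 = 153/5
Net = 153/5 - 3 = 138/5

27.6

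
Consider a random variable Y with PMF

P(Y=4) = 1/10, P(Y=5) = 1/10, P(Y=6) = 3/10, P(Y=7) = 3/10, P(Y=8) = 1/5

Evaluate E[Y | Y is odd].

6.5

P(Y is odd) = 1/10 + 3/10 = 2/5.
E[Y | Y is odd] = [5·1/10 + 7·3/10] / (2/5)
 = 13/5 / (2/5)
 = 13/2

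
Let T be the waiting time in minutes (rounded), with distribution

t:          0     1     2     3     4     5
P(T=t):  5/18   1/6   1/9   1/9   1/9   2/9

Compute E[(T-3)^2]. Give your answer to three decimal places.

4.278

E[(T-3)^2] = Σ (t-3)^2·P(T=t)
 = 9·5/18 + 4·1/6 + 1·1/9 + 0·1/9 + 1·1/9 + 4·2/9
 = 5/2 + 2/3 + 1/9 + 0 + 1/9 + 8/9
 = 77/18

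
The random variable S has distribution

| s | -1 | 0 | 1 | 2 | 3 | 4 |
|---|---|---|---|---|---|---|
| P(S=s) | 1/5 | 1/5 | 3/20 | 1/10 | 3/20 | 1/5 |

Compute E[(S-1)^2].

E[(S-1)^2] = Σ (s-1)^2·P(S=s)
 = 4·1/5 + 1·1/5 + 0·3/20 + 1·1/10 + 4·3/20 + 9·1/5
 = 4/5 + 1/5 + 0 + 1/10 + 3/5 + 9/5
 = 7/2

3.5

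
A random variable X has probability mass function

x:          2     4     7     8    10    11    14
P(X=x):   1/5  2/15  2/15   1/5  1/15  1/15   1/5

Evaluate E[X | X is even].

P(X is even) = 1/5 + 2/15 + 1/5 + 1/15 + 1/5 = 4/5.
E[X | X is even] = [2·1/5 + 4·2/15 + 8·1/5 + 10·1/15 + 14·1/5] / (4/5)
 = 6 / (4/5)
 = 15/2

7.5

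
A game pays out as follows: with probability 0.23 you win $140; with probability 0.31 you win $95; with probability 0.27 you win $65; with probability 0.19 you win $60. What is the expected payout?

90.6

E[payout] = 140·0.23 + 95·0.31 + 65·0.27 + 60·0.19
 = 32.2 + 29.45 + 17.55 + 11.4
 = 90.6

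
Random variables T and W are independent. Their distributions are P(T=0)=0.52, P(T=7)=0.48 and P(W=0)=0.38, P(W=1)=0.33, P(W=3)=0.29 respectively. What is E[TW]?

4.032

E[TW] = Σ_t Σ_w tw · P(T=t)P(W=w)
 = 0·0.1976 + 0·0.1716 + 0·0.1508 + 0·0.1824 + 7·0.1584 + 21·0.1392
 = 0 + 0 + 0 + 0 + 1.1088 + 2.9232
 = 4.032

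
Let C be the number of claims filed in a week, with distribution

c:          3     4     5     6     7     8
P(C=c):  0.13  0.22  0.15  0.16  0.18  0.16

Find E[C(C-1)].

27.74

E[C(C-1)] = Σ c(c-1)·P(C=c)
 = 6·0.13 + 12·0.22 + 20·0.15 + 30·0.16 + 42·0.18 + 56·0.16
 = 0.78 + 2.64 + 3 + 4.8 + 7.56 + 8.96
 = 27.74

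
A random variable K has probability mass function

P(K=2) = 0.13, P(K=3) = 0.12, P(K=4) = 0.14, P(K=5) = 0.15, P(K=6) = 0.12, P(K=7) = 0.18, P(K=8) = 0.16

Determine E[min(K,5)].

E[min(K,5)] = Σ min(k,5)·P(K=k)
 = 2·0.13 + 3·0.12 + 4·0.14 + 5·0.15 + 5·0.12 + 5·0.18 + 5·0.16
 = 0.26 + 0.36 + 0.56 + 0.75 + 0.6 + 0.9 + 0.8
 = 4.23

4.23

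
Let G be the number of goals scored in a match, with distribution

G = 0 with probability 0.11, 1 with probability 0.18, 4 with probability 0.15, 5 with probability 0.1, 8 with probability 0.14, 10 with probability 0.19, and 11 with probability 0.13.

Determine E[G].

5.73

E[G] = Σ g·P(G=g)
 = 0·0.11 + 1·0.18 + 4·0.15 + 5·0.1 + 8·0.14 + 10·0.19 + 11·0.13
 = 0 + 0.18 + 0.6 + 0.5 + 1.12 + 1.9 + 1.43
 = 5.73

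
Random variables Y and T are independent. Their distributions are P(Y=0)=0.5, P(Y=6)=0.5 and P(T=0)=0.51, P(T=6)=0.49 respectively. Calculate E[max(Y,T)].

4.47

E[max(Y,T)] = Σ_y Σ_t max(y,t) · P(Y=y)P(T=t)
 = 0·0.255 + 6·0.245 + 6·0.255 + 6·0.245
 = 0 + 1.47 + 1.53 + 1.47
 = 4.47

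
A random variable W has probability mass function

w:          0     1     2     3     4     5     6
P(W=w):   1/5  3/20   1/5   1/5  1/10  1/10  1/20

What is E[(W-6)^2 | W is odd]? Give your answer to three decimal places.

12.556

P(W is odd) = 3/20 + 1/5 + 1/10 = 9/20.
E[(W-6)^2 | W is odd] = [25·3/20 + 9·1/5 + 1·1/10] / (9/20)
 = 113/20 / (9/20)
 = 113/9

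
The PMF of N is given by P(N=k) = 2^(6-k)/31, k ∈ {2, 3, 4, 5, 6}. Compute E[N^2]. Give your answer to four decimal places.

E[N^2] = Σ n^2·P(N=n)
 = 4·16/31 + 9·8/31 + 16·4/31 + 25·2/31 + 36·1/31
 = 64/31 + 72/31 + 64/31 + 50/31 + 36/31
 = 286/31

9.2258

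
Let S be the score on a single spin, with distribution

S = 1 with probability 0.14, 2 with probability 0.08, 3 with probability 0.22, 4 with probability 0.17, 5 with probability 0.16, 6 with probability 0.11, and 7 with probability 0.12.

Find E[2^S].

E[2^S] = Σ 2^s·P(S=s)
 = 2·0.14 + 4·0.08 + 8·0.22 + 16·0.17 + 32·0.16 + 64·0.11 + 128·0.12
 = 0.28 + 0.32 + 1.76 + 2.72 + 5.12 + 7.04 + 15.36
 = 32.6

32.6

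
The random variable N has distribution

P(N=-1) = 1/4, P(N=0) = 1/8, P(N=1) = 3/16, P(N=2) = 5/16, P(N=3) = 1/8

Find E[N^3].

5.8125

E[N^3] = Σ n^3·P(N=n)
 = (-1)·1/4 + 0·1/8 + 1·3/16 + 8·5/16 + 27·1/8
 = (-1/4) + 0 + 3/16 + 5/2 + 27/8
 = 93/16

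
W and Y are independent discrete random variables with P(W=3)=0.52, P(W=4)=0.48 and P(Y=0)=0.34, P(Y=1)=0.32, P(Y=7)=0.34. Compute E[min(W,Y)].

E[min(W,Y)] = Σ_w Σ_y min(w,y) · P(W=w)P(Y=y)
 = 0·0.1768 + 1·0.1664 + 3·0.1768 + 0·0.1632 + 1·0.1536 + 4·0.1632
 = 0 + 0.1664 + 0.5304 + 0 + 0.1536 + 0.6528
 = 1.5032

1.5032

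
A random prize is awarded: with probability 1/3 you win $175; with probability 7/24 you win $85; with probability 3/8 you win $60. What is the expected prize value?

105.625

E[payout] = 175·1/3 + 85·7/24 + 60·3/8
 = 175/3 + 595/24 + 45/2
 = 845/8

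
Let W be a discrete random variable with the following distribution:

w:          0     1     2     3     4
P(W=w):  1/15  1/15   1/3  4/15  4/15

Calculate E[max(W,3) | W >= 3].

3.5

P(W >= 3) = 4/15 + 4/15 = 8/15.
E[max(W,3) | W >= 3] = [3·4/15 + 4·4/15] / (8/15)
 = 28/15 / (8/15)
 = 7/2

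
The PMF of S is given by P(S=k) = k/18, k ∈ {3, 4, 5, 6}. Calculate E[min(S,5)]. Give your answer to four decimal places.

4.4444

E[min(S,5)] = Σ min(s,5)·P(S=s)
 = 3·1/6 + 4·2/9 + 5·5/18 + 5·1/3
 = 1/2 + 8/9 + 25/18 + 5/3
 = 40/9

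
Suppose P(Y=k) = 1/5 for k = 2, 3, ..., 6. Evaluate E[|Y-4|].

E[|Y-4|] = Σ |y-4|·P(Y=y)
 = 2·1/5 + 1·1/5 + 0·1/5 + 1·1/5 + 2·1/5
 = 2/5 + 1/5 + 0 + 1/5 + 2/5
 = 6/5

1.2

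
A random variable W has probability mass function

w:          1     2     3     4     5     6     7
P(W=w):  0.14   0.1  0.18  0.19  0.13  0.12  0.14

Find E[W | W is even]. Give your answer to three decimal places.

P(W is even) = 0.1 + 0.19 + 0.12 = 0.41.
E[W | W is even] = [2·0.1 + 4·0.19 + 6·0.12] / 0.41
 = 1.68 / 0.41
 = 168/41

4.098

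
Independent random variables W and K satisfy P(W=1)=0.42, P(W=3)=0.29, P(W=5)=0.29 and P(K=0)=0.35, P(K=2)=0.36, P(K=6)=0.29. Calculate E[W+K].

E[W+K] = Σ_w Σ_k (w+k) · P(W=w)P(K=k)
 = 1·0.147 + 3·0.1512 + 7·0.1218 + 3·0.1015 + 5·0.1044 + 9·0.0841 + 5·0.1015 + 7·0.1044 + 11·0.0841
 = 0.147 + 0.4536 + 0.8526 + 0.3045 + 0.522 + 0.7569 + 0.5075 + 0.7308 + 0.9251
 = 5.2

5.2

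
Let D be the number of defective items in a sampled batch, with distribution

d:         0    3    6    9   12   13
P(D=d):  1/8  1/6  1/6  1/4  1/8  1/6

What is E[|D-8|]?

E[|D-8|] = Σ |d-8|·P(D=d)
 = 8·1/8 + 5·1/6 + 2·1/6 + 1·1/4 + 4·1/8 + 5·1/6
 = 1 + 5/6 + 1/3 + 1/4 + 1/2 + 5/6
 = 15/4

3.75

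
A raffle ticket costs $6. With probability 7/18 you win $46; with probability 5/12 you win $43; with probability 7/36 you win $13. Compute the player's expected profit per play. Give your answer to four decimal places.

E[payout] = 46·7/18 + 43·5/12 + 13·7/36
 = 161/9 + 215/12 + 91/36
 = 115/3
Net = 115/3 - 6 = 97/3

32.3333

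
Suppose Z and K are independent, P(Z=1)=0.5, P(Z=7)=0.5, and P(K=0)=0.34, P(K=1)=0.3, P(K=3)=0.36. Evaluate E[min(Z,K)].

E[min(Z,K)] = Σ_z Σ_k min(z,k) · P(Z=z)P(K=k)
 = 0·0.17 + 1·0.15 + 1·0.18 + 0·0.17 + 1·0.15 + 3·0.18
 = 0 + 0.15 + 0.18 + 0 + 0.15 + 0.54
 = 1.02

1.02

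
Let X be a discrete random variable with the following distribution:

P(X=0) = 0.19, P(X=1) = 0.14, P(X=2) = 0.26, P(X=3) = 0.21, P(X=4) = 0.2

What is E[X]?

E[X] = Σ x·P(X=x)
 = 0·0.19 + 1·0.14 + 2·0.26 + 3·0.21 + 4·0.2
 = 0 + 0.14 + 0.52 + 0.63 + 0.8
 = 2.09

2.09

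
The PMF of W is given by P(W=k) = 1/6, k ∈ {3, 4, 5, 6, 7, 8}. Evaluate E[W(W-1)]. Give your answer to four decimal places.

27.6667

E[W(W-1)] = Σ w(w-1)·P(W=w)
 = 6·1/6 + 12·1/6 + 20·1/6 + 30·1/6 + 42·1/6 + 56·1/6
 = 1 + 2 + 10/3 + 5 + 7 + 28/3
 = 83/3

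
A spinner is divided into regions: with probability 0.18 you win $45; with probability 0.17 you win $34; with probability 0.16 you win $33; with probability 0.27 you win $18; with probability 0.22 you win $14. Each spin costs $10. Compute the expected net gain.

17.1

E[payout] = 45·0.18 + 34·0.17 + 33·0.16 + 18·0.27 + 14·0.22
 = 8.1 + 5.78 + 5.28 + 4.86 + 3.08
 = 27.1
Net = 27.1 - 10 = 17.1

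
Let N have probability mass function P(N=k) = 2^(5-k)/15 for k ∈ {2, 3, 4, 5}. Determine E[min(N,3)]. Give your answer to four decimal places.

2.4667

E[min(N,3)] = Σ min(n,3)·P(N=n)
 = 2·8/15 + 3·4/15 + 3·2/15 + 3·1/15
 = 16/15 + 4/5 + 2/5 + 1/5
 = 37/15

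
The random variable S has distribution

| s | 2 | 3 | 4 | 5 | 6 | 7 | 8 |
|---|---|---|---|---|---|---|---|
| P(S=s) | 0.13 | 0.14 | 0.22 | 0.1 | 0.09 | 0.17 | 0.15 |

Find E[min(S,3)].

2.87

E[min(S,3)] = Σ min(s,3)·P(S=s)
 = 2·0.13 + 3·0.14 + 3·0.22 + 3·0.1 + 3·0.09 + 3·0.17 + 3·0.15
 = 0.26 + 0.42 + 0.66 + 0.3 + 0.27 + 0.51 + 0.45
 = 2.87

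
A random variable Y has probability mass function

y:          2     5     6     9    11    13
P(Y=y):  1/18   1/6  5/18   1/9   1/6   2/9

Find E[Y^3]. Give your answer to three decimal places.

872.333

E[Y^3] = Σ y^3·P(Y=y)
 = 8·1/18 + 125·1/6 + 216·5/18 + 729·1/9 + 1331·1/6 + 2197·2/9
 = 4/9 + 125/6 + 60 + 81 + 1331/6 + 4394/9
 = 2617/3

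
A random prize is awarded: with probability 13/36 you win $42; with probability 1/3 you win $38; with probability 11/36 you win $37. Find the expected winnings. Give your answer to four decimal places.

E[payout] = 42·13/36 + 38·1/3 + 37·11/36
 = 91/6 + 38/3 + 407/36
 = 1409/36

39.1389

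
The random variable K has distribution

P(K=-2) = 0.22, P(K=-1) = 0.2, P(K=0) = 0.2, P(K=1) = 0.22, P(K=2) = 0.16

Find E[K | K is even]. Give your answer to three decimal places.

-0.207

P(K is even) = 0.22 + 0.2 + 0.16 = 0.58.
E[K | K is even] = [(-2)·0.22 + 0·0.2 + 2·0.16] / 0.58
 = -0.12 / 0.58
 = -6/29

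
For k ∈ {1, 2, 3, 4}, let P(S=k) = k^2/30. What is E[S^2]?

11.8

E[S^2] = Σ s^2·P(S=s)
 = 1·1/30 + 4·2/15 + 9·3/10 + 16·8/15
 = 1/30 + 8/15 + 27/10 + 128/15
 = 59/5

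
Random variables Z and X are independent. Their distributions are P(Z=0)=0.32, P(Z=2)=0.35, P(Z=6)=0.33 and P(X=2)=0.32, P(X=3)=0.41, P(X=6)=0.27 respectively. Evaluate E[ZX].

E[ZX] = Σ_z Σ_x zx · P(Z=z)P(X=x)
 = 0·0.1024 + 0·0.1312 + 0·0.0864 + 4·0.112 + 6·0.1435 + 12·0.0945 + 12·0.1056 + 18·0.1353 + 36·0.0891
 = 0 + 0 + 0 + 0.448 + 0.861 + 1.134 + 1.2672 + 2.4354 + 3.2076
 = 9.3532

9.3532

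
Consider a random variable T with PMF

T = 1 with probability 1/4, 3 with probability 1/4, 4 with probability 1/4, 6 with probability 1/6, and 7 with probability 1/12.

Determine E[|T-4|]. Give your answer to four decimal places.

E[|T-4|] = Σ |t-4|·P(T=t)
 = 3·1/4 + 1·1/4 + 0·1/4 + 2·1/6 + 3·1/12
 = 3/4 + 1/4 + 0 + 1/3 + 1/4
 = 19/12

1.5833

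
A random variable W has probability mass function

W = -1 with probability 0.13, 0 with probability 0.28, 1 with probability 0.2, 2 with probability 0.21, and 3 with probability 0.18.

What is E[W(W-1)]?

1.76

E[W(W-1)] = Σ w(w-1)·P(W=w)
 = 2·0.13 + 0·0.28 + 0·0.2 + 2·0.21 + 6·0.18
 = 0.26 + 0 + 0 + 0.42 + 1.08
 = 1.76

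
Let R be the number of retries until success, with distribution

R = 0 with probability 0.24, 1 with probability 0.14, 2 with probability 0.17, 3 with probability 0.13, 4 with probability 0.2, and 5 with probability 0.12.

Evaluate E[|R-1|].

E[|R-1|] = Σ |r-1|·P(R=r)
 = 1·0.24 + 0·0.14 + 1·0.17 + 2·0.13 + 3·0.2 + 4·0.12
 = 0.24 + 0 + 0.17 + 0.26 + 0.6 + 0.48
 = 1.75

1.75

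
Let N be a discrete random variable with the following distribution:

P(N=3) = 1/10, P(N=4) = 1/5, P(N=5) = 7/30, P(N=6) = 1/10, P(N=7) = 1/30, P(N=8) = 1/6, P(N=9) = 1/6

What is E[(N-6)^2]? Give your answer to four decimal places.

E[(N-6)^2] = Σ (n-6)^2·P(N=n)
 = 9·1/10 + 4·1/5 + 1·7/30 + 0·1/10 + 1·1/30 + 4·1/6 + 9·1/6
 = 9/10 + 4/5 + 7/30 + 0 + 1/30 + 2/3 + 3/2
 = 62/15

4.1333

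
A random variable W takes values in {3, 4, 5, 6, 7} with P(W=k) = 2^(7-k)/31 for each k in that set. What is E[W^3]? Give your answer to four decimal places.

E[W^3] = Σ w^3·P(W=w)
 = 27·16/31 + 64·8/31 + 125·4/31 + 216·2/31 + 343·1/31
 = 432/31 + 512/31 + 500/31 + 432/31 + 343/31
 = 2219/31

71.5806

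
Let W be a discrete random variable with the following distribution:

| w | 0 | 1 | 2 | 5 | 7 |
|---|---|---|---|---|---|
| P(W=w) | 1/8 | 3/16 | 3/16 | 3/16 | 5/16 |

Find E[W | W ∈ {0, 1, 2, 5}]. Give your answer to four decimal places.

P(W ∈ {0, 1, 2, 5}) = 1/8 + 3/16 + 3/16 + 3/16 = 11/16.
E[W | W ∈ {0, 1, 2, 5}] = [0·1/8 + 1·3/16 + 2·3/16 + 5·3/16] / (11/16)
 = 3/2 / (11/16)
 = 24/11

2.1818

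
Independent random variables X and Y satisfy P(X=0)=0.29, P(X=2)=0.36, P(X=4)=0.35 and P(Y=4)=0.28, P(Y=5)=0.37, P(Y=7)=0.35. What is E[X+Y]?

7.54

E[X+Y] = Σ_x Σ_y (x+y) · P(X=x)P(Y=y)
 = 4·0.0812 + 5·0.1073 + 7·0.1015 + 6·0.1008 + 7·0.1332 + 9·0.126 + 8·0.098 + 9·0.1295 + 11·0.1225
 = 0.3248 + 0.5365 + 0.7105 + 0.6048 + 0.9324 + 1.134 + 0.784 + 1.1655 + 1.3475
 = 7.54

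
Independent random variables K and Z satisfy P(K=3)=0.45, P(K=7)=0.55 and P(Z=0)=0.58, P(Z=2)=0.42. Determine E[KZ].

4.368

E[KZ] = Σ_k Σ_z kz · P(K=k)P(Z=z)
 = 0·0.261 + 6·0.189 + 0·0.319 + 14·0.231
 = 0 + 1.134 + 0 + 3.234
 = 4.368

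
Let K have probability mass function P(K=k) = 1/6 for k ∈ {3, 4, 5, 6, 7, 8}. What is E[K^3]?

214.5

E[K^3] = Σ k^3·P(K=k)
 = 27·1/6 + 64·1/6 + 125·1/6 + 216·1/6 + 343·1/6 + 512·1/6
 = 9/2 + 32/3 + 125/6 + 36 + 343/6 + 256/3
 = 429/2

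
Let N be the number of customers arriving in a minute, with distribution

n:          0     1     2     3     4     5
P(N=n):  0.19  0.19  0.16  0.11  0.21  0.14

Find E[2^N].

E[2^N] = Σ 2^n·P(N=n)
 = 1·0.19 + 2·0.19 + 4·0.16 + 8·0.11 + 16·0.21 + 32·0.14
 = 0.19 + 0.38 + 0.64 + 0.88 + 3.36 + 4.48
 = 9.93

9.93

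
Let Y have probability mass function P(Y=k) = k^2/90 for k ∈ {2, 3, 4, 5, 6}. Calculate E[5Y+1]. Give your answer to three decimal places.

25.444

E[5Y+1] = Σ (5y+1)·P(Y=y)
 = 11·2/45 + 16·1/10 + 21·8/45 + 26·5/18 + 31·2/5
 = 22/45 + 8/5 + 56/15 + 65/9 + 62/5
 = 229/9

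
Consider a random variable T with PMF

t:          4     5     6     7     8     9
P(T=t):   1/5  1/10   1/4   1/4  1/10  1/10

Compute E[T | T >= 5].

6.8125

P(T >= 5) = 1/10 + 1/4 + 1/4 + 1/10 + 1/10 = 4/5.
E[T | T >= 5] = [5·1/10 + 6·1/4 + 7·1/4 + 8·1/10 + 9·1/10] / (4/5)
 = 109/20 / (4/5)
 = 109/16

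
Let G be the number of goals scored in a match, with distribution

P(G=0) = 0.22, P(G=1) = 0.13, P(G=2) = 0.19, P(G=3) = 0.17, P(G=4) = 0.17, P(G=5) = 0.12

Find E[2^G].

9.16

E[2^G] = Σ 2^g·P(G=g)
 = 1·0.22 + 2·0.13 + 4·0.19 + 8·0.17 + 16·0.17 + 32·0.12
 = 0.22 + 0.26 + 0.76 + 1.36 + 2.72 + 3.84
 = 9.16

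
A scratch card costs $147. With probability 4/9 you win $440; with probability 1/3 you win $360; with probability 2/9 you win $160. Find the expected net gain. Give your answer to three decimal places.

204.111

E[payout] = 440·4/9 + 360·1/3 + 160·2/9
 = 1760/9 + 120 + 320/9
 = 3160/9
Net = 3160/9 - 147 = 1837/9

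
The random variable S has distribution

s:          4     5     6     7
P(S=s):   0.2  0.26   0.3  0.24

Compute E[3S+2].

18.74

E[3S+2] = Σ (3s+2)·P(S=s)
 = 14·0.2 + 17·0.26 + 20·0.3 + 23·0.24
 = 2.8 + 4.42 + 6 + 5.52
 = 18.74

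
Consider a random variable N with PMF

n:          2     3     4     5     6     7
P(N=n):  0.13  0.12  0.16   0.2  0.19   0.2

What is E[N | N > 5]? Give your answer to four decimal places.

P(N > 5) = 0.19 + 0.2 = 0.39.
E[N | N > 5] = [6·0.19 + 7·0.2] / 0.39
 = 2.54 / 0.39
 = 254/39

6.5128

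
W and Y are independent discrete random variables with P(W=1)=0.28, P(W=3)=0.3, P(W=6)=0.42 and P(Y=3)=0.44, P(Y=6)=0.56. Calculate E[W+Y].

8.38

E[W+Y] = Σ_w Σ_y (w+y) · P(W=w)P(Y=y)
 = 4·0.1232 + 7·0.1568 + 6·0.132 + 9·0.168 + 9·0.1848 + 12·0.2352
 = 0.4928 + 1.0976 + 0.792 + 1.512 + 1.6632 + 2.8224
 = 8.38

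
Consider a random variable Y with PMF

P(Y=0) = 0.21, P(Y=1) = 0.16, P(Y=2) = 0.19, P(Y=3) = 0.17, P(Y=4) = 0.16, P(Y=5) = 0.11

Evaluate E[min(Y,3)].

E[min(Y,3)] = Σ min(y,3)·P(Y=y)
 = 0·0.21 + 1·0.16 + 2·0.19 + 3·0.17 + 3·0.16 + 3·0.11
 = 0 + 0.16 + 0.38 + 0.51 + 0.48 + 0.33
 = 1.86

1.86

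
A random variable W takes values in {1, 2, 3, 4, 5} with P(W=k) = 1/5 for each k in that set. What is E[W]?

3

E[W] = Σ w·P(W=w)
 = 1·1/5 + 2·1/5 + 3·1/5 + 4·1/5 + 5·1/5
 = 1/5 + 2/5 + 3/5 + 4/5 + 1
 = 3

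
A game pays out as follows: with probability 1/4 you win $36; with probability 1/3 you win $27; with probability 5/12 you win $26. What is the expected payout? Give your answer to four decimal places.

E[payout] = 36·1/4 + 27·1/3 + 26·5/12
 = 9 + 9 + 65/6
 = 173/6

28.8333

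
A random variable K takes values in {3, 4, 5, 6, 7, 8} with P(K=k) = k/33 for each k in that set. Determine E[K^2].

39

E[K^2] = Σ k^2·P(K=k)
 = 9·1/11 + 16·4/33 + 25·5/33 + 36·2/11 + 49·7/33 + 64·8/33
 = 9/11 + 64/33 + 125/33 + 72/11 + 343/33 + 512/33
 = 39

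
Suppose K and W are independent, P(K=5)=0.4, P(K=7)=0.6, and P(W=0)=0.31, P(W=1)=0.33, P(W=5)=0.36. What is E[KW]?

E[KW] = Σ_k Σ_w kw · P(K=k)P(W=w)
 = 0·0.124 + 5·0.132 + 25·0.144 + 0·0.186 + 7·0.198 + 35·0.216
 = 0 + 0.66 + 3.6 + 0 + 1.386 + 7.56
 = 13.206

13.206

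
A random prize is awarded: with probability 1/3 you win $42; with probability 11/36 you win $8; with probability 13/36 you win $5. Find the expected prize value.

18.25

E[payout] = 42·1/3 + 8·11/36 + 5·13/36
 = 14 + 22/9 + 65/36
 = 73/4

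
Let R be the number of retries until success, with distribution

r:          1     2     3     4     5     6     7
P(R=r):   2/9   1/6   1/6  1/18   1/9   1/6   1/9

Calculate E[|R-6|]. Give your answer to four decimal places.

2.6111

E[|R-6|] = Σ |r-6|·P(R=r)
 = 5·2/9 + 4·1/6 + 3·1/6 + 2·1/18 + 1·1/9 + 0·1/6 + 1·1/9
 = 10/9 + 2/3 + 1/2 + 1/9 + 1/9 + 0 + 1/9
 = 47/18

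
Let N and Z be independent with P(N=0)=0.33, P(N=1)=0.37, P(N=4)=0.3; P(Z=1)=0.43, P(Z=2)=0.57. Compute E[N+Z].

E[N+Z] = Σ_n Σ_z (n+z) · P(N=n)P(Z=z)
 = 1·0.1419 + 2·0.1881 + 2·0.1591 + 3·0.2109 + 5·0.129 + 6·0.171
 = 0.1419 + 0.3762 + 0.3182 + 0.6327 + 0.645 + 1.026
 = 3.14

3.14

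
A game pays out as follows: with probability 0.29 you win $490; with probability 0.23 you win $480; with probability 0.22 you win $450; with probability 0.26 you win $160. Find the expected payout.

E[payout] = 490·0.29 + 480·0.23 + 450·0.22 + 160·0.26
 = 142.1 + 110.4 + 99 + 41.6
 = 393.1

393.1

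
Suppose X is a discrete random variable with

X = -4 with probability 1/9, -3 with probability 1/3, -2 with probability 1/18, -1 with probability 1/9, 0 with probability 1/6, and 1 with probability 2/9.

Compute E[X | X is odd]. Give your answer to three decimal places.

-1.333

P(X is odd) = 1/3 + 1/9 + 2/9 = 2/3.
E[X | X is odd] = [(-3)·1/3 + (-1)·1/9 + 1·2/9] / (2/3)
 = -8/9 / (2/3)
 = -4/3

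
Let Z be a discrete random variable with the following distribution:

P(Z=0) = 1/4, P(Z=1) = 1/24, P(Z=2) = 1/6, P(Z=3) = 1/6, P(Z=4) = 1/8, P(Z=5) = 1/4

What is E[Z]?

E[Z] = Σ z·P(Z=z)
 = 0·1/4 + 1·1/24 + 2·1/6 + 3·1/6 + 4·1/8 + 5·1/4
 = 0 + 1/24 + 1/3 + 1/2 + 1/2 + 5/4
 = 21/8

2.625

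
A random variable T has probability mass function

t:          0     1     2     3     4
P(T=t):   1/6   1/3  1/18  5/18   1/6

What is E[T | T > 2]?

3.375

P(T > 2) = 5/18 + 1/6 = 4/9.
E[T | T > 2] = [3·5/18 + 4·1/6] / (4/9)
 = 3/2 / (4/9)
 = 27/8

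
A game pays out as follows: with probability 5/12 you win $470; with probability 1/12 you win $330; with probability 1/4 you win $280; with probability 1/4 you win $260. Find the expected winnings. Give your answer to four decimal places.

E[payout] = 470·5/12 + 330·1/12 + 280·1/4 + 260·1/4
 = 1175/6 + 55/2 + 70 + 65
 = 1075/3

358.3333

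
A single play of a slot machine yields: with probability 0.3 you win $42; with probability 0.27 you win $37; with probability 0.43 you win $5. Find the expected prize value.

24.74

E[payout] = 42·0.3 + 37·0.27 + 5·0.43
 = 12.6 + 9.99 + 2.15
 = 24.74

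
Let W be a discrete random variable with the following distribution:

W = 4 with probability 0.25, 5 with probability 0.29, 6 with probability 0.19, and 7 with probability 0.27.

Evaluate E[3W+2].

18.44

E[3W+2] = Σ (3w+2)·P(W=w)
 = 14·0.25 + 17·0.29 + 20·0.19 + 23·0.27
 = 3.5 + 4.93 + 3.8 + 6.21
 = 18.44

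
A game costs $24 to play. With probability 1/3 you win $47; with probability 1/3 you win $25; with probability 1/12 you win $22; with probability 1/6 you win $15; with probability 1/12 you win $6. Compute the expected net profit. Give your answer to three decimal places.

E[payout] = 47·1/3 + 25·1/3 + 22·1/12 + 15·1/6 + 6·1/12
 = 47/3 + 25/3 + 11/6 + 5/2 + 1/2
 = 173/6
Net = 173/6 - 24 = 29/6

4.833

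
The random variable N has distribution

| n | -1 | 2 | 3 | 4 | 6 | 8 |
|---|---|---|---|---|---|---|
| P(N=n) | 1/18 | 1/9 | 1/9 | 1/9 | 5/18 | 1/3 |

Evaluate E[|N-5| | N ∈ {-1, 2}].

P(N ∈ {-1, 2}) = 1/18 + 1/9 = 1/6.
E[|N-5| | N ∈ {-1, 2}] = [6·1/18 + 3·1/9] / (1/6)
 = 2/3 / (1/6)
 = 4

4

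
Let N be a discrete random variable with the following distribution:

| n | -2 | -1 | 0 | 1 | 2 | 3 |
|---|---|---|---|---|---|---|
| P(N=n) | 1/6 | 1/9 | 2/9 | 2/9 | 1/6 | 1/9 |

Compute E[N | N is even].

P(N is even) = 1/6 + 2/9 + 1/6 = 5/9.
E[N | N is even] = [(-2)·1/6 + 0·2/9 + 2·1/6] / (5/9)
 = 0 / (5/9)
 = 0

0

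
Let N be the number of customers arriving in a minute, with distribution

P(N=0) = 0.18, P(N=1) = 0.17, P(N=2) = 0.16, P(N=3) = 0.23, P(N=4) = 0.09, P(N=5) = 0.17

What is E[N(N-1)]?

E[N(N-1)] = Σ n(n-1)·P(N=n)
 = 0·0.18 + 0·0.17 + 2·0.16 + 6·0.23 + 12·0.09 + 20·0.17
 = 0 + 0 + 0.32 + 1.38 + 1.08 + 3.4
 = 6.18

6.18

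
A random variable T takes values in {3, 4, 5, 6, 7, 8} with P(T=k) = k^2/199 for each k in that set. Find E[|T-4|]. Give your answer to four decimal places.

E[|T-4|] = Σ |t-4|·P(T=t)
 = 1·9/199 + 0·16/199 + 1·25/199 + 2·36/199 + 3·49/199 + 4·64/199
 = 9/199 + 0 + 25/199 + 72/199 + 147/199 + 256/199
 = 509/199

2.5578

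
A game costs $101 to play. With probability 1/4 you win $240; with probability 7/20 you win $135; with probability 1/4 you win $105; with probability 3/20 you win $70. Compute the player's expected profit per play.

E[payout] = 240·1/4 + 135·7/20 + 105·1/4 + 70·3/20
 = 60 + 189/4 + 105/4 + 21/2
 = 144
Net = 144 - 101 = 43

43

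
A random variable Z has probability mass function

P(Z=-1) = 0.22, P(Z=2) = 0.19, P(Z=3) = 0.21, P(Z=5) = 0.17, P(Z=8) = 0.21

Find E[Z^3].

E[Z^3] = Σ z^3·P(Z=z)
 = (-1)·0.22 + 8·0.19 + 27·0.21 + 125·0.17 + 512·0.21
 = (-0.22) + 1.52 + 5.67 + 21.25 + 107.52
 = 135.74

135.74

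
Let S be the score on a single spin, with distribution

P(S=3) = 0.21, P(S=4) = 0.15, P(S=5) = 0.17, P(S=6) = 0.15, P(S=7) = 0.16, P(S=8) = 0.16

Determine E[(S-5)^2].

E[(S-5)^2] = Σ (s-5)^2·P(S=s)
 = 4·0.21 + 1·0.15 + 0·0.17 + 1·0.15 + 4·0.16 + 9·0.16
 = 0.84 + 0.15 + 0 + 0.15 + 0.64 + 1.44
 = 3.22

3.22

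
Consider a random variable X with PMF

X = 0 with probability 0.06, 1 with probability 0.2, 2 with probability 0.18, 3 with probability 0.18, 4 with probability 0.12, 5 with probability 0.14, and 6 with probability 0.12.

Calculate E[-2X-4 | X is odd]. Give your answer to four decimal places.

P(X is odd) = 0.2 + 0.18 + 0.14 = 0.52.
E[-2X-4 | X is odd] = [(-6)·0.2 + (-10)·0.18 + (-14)·0.14] / 0.52
 = -4.96 / 0.52
 = -124/13

-9.5385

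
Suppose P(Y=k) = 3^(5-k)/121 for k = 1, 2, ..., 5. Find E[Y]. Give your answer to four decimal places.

E[Y] = Σ y·P(Y=y)
 = 1·81/121 + 2·27/121 + 3·9/121 + 4·3/121 + 5·1/121
 = 81/121 + 54/121 + 27/121 + 12/121 + 5/121
 = 179/121

1.4793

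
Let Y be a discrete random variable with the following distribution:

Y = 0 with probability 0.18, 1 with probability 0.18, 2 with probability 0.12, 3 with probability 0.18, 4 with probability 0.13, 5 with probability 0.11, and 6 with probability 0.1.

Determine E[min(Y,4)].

E[min(Y,4)] = Σ min(y,4)·P(Y=y)
 = 0·0.18 + 1·0.18 + 2·0.12 + 3·0.18 + 4·0.13 + 4·0.11 + 4·0.1
 = 0 + 0.18 + 0.24 + 0.54 + 0.52 + 0.44 + 0.4
 = 2.32

2.32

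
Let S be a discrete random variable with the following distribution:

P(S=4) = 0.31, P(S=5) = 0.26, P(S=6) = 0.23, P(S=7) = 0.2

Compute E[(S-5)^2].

E[(S-5)^2] = Σ (s-5)^2·P(S=s)
 = 1·0.31 + 0·0.26 + 1·0.23 + 4·0.2
 = 0.31 + 0 + 0.23 + 0.8
 = 1.34

1.34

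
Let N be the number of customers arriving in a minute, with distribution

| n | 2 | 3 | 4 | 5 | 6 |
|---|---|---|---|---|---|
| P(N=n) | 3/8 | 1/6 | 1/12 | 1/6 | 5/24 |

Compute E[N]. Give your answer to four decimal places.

3.6667

E[N] = Σ n·P(N=n)
 = 2·3/8 + 3·1/6 + 4·1/12 + 5·1/6 + 6·5/24
 = 3/4 + 1/2 + 1/3 + 5/6 + 5/4
 = 11/3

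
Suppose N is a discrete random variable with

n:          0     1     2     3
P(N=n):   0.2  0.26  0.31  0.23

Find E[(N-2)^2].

1.29

E[(N-2)^2] = Σ (n-2)^2·P(N=n)
 = 4·0.2 + 1·0.26 + 0·0.31 + 1·0.23
 = 0.8 + 0.26 + 0 + 0.23
 = 1.29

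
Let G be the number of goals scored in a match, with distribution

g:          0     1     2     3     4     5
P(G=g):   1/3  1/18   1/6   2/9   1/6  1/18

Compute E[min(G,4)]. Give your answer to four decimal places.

1.9444

E[min(G,4)] = Σ min(g,4)·P(G=g)
 = 0·1/3 + 1·1/18 + 2·1/6 + 3·2/9 + 4·1/6 + 4·1/18
 = 0 + 1/18 + 1/3 + 2/3 + 2/3 + 2/9
 = 35/18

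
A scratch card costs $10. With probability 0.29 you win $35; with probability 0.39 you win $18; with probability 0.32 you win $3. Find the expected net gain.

8.13

E[payout] = 35·0.29 + 18·0.39 + 3·0.32
 = 10.15 + 7.02 + 0.96
 = 18.13
Net = 18.13 - 10 = 8.13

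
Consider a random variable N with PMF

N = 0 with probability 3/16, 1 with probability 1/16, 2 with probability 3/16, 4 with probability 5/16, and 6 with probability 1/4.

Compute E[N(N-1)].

E[N(N-1)] = Σ n(n-1)·P(N=n)
 = 0·3/16 + 0·1/16 + 2·3/16 + 12·5/16 + 30·1/4
 = 0 + 0 + 3/8 + 15/4 + 15/2
 = 93/8

11.625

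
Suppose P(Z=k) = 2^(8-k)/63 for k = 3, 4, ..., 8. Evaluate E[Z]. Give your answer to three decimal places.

E[Z] = Σ z·P(Z=z)
 = 3·32/63 + 4·16/63 + 5·8/63 + 6·4/63 + 7·2/63 + 8·1/63
 = 32/21 + 64/63 + 40/63 + 8/21 + 2/9 + 8/63
 = 82/21

3.905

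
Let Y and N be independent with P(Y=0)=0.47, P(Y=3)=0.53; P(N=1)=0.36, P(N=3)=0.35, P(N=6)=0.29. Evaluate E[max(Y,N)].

E[max(Y,N)] = Σ_y Σ_n max(y,n) · P(Y=y)P(N=n)
 = 1·0.1692 + 3·0.1645 + 6·0.1363 + 3·0.1908 + 3·0.1855 + 6·0.1537
 = 0.1692 + 0.4935 + 0.8178 + 0.5724 + 0.5565 + 0.9222
 = 3.5316

3.5316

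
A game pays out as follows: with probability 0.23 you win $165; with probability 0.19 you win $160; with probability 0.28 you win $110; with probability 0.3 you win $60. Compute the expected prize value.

117.15

E[payout] = 165·0.23 + 160·0.19 + 110·0.28 + 60·0.3
 = 37.95 + 30.4 + 30.8 + 18
 = 117.15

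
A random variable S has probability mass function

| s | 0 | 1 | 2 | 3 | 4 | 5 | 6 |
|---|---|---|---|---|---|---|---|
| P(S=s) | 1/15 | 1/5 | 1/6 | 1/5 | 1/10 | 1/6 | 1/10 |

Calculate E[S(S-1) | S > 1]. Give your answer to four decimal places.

P(S > 1) = 1/6 + 1/5 + 1/10 + 1/6 + 1/10 = 11/15.
E[S(S-1) | S > 1] = [2·1/6 + 6·1/5 + 12·1/10 + 20·1/6 + 30·1/10] / (11/15)
 = 136/15 / (11/15)
 = 136/11

12.3636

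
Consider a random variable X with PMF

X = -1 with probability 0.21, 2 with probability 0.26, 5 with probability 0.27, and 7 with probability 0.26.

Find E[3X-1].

E[3X-1] = Σ (3x-1)·P(X=x)
 = (-4)·0.21 + 5·0.26 + 14·0.27 + 20·0.26
 = (-0.84) + 1.3 + 3.78 + 5.2
 = 9.44

9.44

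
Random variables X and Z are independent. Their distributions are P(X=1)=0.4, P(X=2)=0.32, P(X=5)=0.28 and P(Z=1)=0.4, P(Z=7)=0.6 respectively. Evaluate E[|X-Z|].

3.312

E[|X-Z|] = Σ_x Σ_z |x-z| · P(X=x)P(Z=z)
 = 0·0.16 + 6·0.24 + 1·0.128 + 5·0.192 + 4·0.112 + 2·0.168
 = 0 + 1.44 + 0.128 + 0.96 + 0.448 + 0.336
 = 3.312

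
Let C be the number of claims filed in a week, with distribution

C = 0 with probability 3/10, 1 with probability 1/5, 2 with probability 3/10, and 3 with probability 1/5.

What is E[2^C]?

E[2^C] = Σ 2^c·P(C=c)
 = 1·3/10 + 2·1/5 + 4·3/10 + 8·1/5
 = 3/10 + 2/5 + 6/5 + 8/5
 = 7/2

3.5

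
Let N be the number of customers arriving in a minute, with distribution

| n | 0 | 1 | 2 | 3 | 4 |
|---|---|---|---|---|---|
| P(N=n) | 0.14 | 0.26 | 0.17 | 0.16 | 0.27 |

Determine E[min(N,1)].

0.86

E[min(N,1)] = Σ min(n,1)·P(N=n)
 = 0·0.14 + 1·0.26 + 1·0.17 + 1·0.16 + 1·0.27
 = 0 + 0.26 + 0.17 + 0.16 + 0.27
 = 0.86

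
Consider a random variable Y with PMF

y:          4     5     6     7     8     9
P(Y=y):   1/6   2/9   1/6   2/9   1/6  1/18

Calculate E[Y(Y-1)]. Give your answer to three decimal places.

34.111

E[Y(Y-1)] = Σ y(y-1)·P(Y=y)
 = 12·1/6 + 20·2/9 + 30·1/6 + 42·2/9 + 56·1/6 + 72·1/18
 = 2 + 40/9 + 5 + 28/3 + 28/3 + 4
 = 307/9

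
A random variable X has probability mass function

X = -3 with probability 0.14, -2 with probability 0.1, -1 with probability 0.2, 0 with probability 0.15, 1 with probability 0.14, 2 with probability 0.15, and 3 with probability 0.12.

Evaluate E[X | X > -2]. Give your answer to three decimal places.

P(X > -2) = 0.2 + 0.15 + 0.14 + 0.15 + 0.12 = 0.76.
E[X | X > -2] = [(-1)·0.2 + 0·0.15 + 1·0.14 + 2·0.15 + 3·0.12] / 0.76
 = 0.6 / 0.76
 = 15/19

0.789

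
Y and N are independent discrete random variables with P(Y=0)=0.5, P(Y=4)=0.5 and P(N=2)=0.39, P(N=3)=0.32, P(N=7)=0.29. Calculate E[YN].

7.54

E[YN] = Σ_y Σ_n yn · P(Y=y)P(N=n)
 = 0·0.195 + 0·0.16 + 0·0.145 + 8·0.195 + 12·0.16 + 28·0.145
 = 0 + 0 + 0 + 1.56 + 1.92 + 4.06
 = 7.54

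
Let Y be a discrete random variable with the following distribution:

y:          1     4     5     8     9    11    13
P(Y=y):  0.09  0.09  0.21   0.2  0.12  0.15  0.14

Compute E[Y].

7.65

E[Y] = Σ y·P(Y=y)
 = 1·0.09 + 4·0.09 + 5·0.21 + 8·0.2 + 9·0.12 + 11·0.15 + 13·0.14
 = 0.09 + 0.36 + 1.05 + 1.6 + 1.08 + 1.65 + 1.82
 = 7.65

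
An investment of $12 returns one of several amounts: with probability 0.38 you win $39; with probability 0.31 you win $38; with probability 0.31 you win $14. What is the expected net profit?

18.94

E[payout] = 39·0.38 + 38·0.31 + 14·0.31
 = 14.82 + 11.78 + 4.34
 = 30.94
Net = 30.94 - 12 = 18.94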